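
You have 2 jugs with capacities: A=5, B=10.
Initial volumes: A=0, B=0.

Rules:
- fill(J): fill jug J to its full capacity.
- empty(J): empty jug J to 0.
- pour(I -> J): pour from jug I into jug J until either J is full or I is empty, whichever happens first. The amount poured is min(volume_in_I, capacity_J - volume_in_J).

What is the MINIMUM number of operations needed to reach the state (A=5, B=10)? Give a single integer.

Answer: 2

Derivation:
BFS from (A=0, B=0). One shortest path:
  1. fill(A) -> (A=5 B=0)
  2. fill(B) -> (A=5 B=10)
Reached target in 2 moves.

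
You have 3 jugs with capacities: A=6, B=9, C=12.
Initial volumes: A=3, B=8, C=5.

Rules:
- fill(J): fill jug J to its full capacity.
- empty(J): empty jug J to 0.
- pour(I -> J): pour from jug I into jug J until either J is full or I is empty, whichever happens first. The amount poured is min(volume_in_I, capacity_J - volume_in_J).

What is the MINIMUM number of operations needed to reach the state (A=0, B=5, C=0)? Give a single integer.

Answer: 3

Derivation:
BFS from (A=3, B=8, C=5). One shortest path:
  1. empty(A) -> (A=0 B=8 C=5)
  2. empty(B) -> (A=0 B=0 C=5)
  3. pour(C -> B) -> (A=0 B=5 C=0)
Reached target in 3 moves.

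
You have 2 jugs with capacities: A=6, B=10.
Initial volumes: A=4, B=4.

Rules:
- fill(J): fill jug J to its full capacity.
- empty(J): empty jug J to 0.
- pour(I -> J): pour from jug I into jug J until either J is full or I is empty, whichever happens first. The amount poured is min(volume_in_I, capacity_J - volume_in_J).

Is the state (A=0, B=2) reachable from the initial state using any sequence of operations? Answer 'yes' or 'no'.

Answer: yes

Derivation:
BFS from (A=4, B=4):
  1. pour(B -> A) -> (A=6 B=2)
  2. empty(A) -> (A=0 B=2)
Target reached → yes.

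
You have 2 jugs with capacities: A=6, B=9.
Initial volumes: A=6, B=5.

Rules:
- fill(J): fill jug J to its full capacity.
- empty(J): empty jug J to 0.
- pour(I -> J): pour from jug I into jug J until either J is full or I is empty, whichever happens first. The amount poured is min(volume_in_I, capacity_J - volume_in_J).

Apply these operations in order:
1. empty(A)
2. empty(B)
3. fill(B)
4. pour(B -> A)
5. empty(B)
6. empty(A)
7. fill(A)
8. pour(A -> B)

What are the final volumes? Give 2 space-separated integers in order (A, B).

Answer: 0 6

Derivation:
Step 1: empty(A) -> (A=0 B=5)
Step 2: empty(B) -> (A=0 B=0)
Step 3: fill(B) -> (A=0 B=9)
Step 4: pour(B -> A) -> (A=6 B=3)
Step 5: empty(B) -> (A=6 B=0)
Step 6: empty(A) -> (A=0 B=0)
Step 7: fill(A) -> (A=6 B=0)
Step 8: pour(A -> B) -> (A=0 B=6)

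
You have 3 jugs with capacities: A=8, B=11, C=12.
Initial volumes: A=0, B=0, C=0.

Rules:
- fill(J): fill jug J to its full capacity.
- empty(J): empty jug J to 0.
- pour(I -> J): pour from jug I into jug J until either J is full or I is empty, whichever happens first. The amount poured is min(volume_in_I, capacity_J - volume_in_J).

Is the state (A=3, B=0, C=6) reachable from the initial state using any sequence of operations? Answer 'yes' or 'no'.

BFS from (A=0, B=0, C=0):
  1. fill(A) -> (A=8 B=0 C=0)
  2. fill(C) -> (A=8 B=0 C=12)
  3. pour(A -> B) -> (A=0 B=8 C=12)
  4. fill(A) -> (A=8 B=8 C=12)
  5. pour(A -> B) -> (A=5 B=11 C=12)
  6. empty(B) -> (A=5 B=0 C=12)
  7. pour(A -> B) -> (A=0 B=5 C=12)
  8. pour(C -> B) -> (A=0 B=11 C=6)
  9. pour(B -> A) -> (A=8 B=3 C=6)
  10. empty(A) -> (A=0 B=3 C=6)
  11. pour(B -> A) -> (A=3 B=0 C=6)
Target reached → yes.

Answer: yes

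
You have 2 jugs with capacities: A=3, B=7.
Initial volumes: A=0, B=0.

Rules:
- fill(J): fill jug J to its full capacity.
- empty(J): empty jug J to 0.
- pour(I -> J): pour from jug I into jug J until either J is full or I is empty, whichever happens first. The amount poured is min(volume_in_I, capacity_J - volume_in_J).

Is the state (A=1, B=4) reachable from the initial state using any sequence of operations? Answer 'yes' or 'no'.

Answer: no

Derivation:
BFS explored all 20 reachable states.
Reachable set includes: (0,0), (0,1), (0,2), (0,3), (0,4), (0,5), (0,6), (0,7), (1,0), (1,7), (2,0), (2,7) ...
Target (A=1, B=4) not in reachable set → no.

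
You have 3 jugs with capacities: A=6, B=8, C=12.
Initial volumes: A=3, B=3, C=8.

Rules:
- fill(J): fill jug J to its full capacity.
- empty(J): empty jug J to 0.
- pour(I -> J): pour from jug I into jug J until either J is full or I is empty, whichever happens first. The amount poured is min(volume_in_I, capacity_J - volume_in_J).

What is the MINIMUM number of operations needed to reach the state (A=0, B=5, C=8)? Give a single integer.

BFS from (A=3, B=3, C=8). One shortest path:
  1. fill(B) -> (A=3 B=8 C=8)
  2. pour(B -> A) -> (A=6 B=5 C=8)
  3. empty(A) -> (A=0 B=5 C=8)
Reached target in 3 moves.

Answer: 3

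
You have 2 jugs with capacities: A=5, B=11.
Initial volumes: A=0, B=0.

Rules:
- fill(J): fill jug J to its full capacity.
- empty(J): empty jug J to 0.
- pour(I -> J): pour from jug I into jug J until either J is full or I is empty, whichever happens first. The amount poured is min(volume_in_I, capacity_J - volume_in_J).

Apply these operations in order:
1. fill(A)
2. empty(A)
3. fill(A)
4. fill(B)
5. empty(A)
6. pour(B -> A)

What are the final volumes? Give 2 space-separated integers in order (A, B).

Step 1: fill(A) -> (A=5 B=0)
Step 2: empty(A) -> (A=0 B=0)
Step 3: fill(A) -> (A=5 B=0)
Step 4: fill(B) -> (A=5 B=11)
Step 5: empty(A) -> (A=0 B=11)
Step 6: pour(B -> A) -> (A=5 B=6)

Answer: 5 6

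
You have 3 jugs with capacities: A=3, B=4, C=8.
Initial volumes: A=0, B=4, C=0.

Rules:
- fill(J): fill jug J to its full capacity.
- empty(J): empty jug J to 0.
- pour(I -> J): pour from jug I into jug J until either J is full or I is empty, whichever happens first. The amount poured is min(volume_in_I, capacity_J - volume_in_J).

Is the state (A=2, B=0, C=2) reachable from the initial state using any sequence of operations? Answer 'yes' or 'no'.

BFS from (A=0, B=4, C=0):
  1. empty(B) -> (A=0 B=0 C=0)
  2. fill(C) -> (A=0 B=0 C=8)
  3. pour(C -> A) -> (A=3 B=0 C=5)
  4. pour(A -> B) -> (A=0 B=3 C=5)
  5. pour(C -> A) -> (A=3 B=3 C=2)
  6. pour(A -> B) -> (A=2 B=4 C=2)
  7. empty(B) -> (A=2 B=0 C=2)
Target reached → yes.

Answer: yes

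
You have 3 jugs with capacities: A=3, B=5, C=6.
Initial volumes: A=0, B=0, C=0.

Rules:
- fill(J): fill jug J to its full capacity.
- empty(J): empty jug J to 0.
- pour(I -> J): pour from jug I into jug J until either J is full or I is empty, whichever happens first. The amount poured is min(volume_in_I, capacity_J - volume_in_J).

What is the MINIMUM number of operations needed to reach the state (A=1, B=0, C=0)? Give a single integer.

BFS from (A=0, B=0, C=0). One shortest path:
  1. fill(C) -> (A=0 B=0 C=6)
  2. pour(C -> B) -> (A=0 B=5 C=1)
  3. empty(B) -> (A=0 B=0 C=1)
  4. pour(C -> A) -> (A=1 B=0 C=0)
Reached target in 4 moves.

Answer: 4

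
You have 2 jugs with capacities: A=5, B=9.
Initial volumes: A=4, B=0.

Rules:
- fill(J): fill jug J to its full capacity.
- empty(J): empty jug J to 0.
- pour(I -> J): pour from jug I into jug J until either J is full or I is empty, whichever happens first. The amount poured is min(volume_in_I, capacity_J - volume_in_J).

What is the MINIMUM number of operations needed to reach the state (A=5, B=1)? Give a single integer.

Answer: 7

Derivation:
BFS from (A=4, B=0). One shortest path:
  1. fill(A) -> (A=5 B=0)
  2. pour(A -> B) -> (A=0 B=5)
  3. fill(A) -> (A=5 B=5)
  4. pour(A -> B) -> (A=1 B=9)
  5. empty(B) -> (A=1 B=0)
  6. pour(A -> B) -> (A=0 B=1)
  7. fill(A) -> (A=5 B=1)
Reached target in 7 moves.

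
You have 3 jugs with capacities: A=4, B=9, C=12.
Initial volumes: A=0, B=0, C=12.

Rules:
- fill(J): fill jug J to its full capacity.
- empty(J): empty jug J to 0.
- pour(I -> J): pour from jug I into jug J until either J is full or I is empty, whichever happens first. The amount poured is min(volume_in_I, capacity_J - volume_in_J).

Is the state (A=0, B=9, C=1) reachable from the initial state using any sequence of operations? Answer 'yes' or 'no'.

BFS from (A=0, B=0, C=12):
  1. fill(A) -> (A=4 B=0 C=12)
  2. fill(B) -> (A=4 B=9 C=12)
  3. empty(C) -> (A=4 B=9 C=0)
  4. pour(A -> C) -> (A=0 B=9 C=4)
  5. pour(B -> C) -> (A=0 B=1 C=12)
  6. empty(C) -> (A=0 B=1 C=0)
  7. pour(B -> C) -> (A=0 B=0 C=1)
  8. fill(B) -> (A=0 B=9 C=1)
Target reached → yes.

Answer: yes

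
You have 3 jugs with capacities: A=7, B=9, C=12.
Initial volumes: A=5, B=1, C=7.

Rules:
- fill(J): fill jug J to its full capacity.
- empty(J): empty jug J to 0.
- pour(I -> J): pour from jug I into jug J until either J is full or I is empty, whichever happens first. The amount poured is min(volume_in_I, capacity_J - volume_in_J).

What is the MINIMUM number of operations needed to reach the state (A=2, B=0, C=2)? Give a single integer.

Answer: 6

Derivation:
BFS from (A=5, B=1, C=7). One shortest path:
  1. empty(A) -> (A=0 B=1 C=7)
  2. fill(B) -> (A=0 B=9 C=7)
  3. pour(B -> A) -> (A=7 B=2 C=7)
  4. pour(A -> C) -> (A=2 B=2 C=12)
  5. empty(C) -> (A=2 B=2 C=0)
  6. pour(B -> C) -> (A=2 B=0 C=2)
Reached target in 6 moves.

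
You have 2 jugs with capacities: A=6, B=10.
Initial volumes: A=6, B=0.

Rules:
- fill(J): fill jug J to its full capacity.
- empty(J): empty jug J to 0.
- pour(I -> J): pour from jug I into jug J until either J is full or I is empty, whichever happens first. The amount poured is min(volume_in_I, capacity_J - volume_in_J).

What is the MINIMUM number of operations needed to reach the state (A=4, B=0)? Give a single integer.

BFS from (A=6, B=0). One shortest path:
  1. empty(A) -> (A=0 B=0)
  2. fill(B) -> (A=0 B=10)
  3. pour(B -> A) -> (A=6 B=4)
  4. empty(A) -> (A=0 B=4)
  5. pour(B -> A) -> (A=4 B=0)
Reached target in 5 moves.

Answer: 5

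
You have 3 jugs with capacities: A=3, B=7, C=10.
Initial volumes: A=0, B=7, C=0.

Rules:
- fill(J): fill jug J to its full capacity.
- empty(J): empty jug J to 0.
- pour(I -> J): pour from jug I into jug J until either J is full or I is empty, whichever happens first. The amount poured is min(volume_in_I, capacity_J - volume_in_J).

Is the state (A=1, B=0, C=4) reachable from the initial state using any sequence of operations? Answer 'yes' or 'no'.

BFS from (A=0, B=7, C=0):
  1. pour(B -> A) -> (A=3 B=4 C=0)
  2. empty(A) -> (A=0 B=4 C=0)
  3. pour(B -> C) -> (A=0 B=0 C=4)
  4. fill(B) -> (A=0 B=7 C=4)
  5. pour(B -> A) -> (A=3 B=4 C=4)
  6. empty(A) -> (A=0 B=4 C=4)
  7. pour(B -> A) -> (A=3 B=1 C=4)
  8. empty(A) -> (A=0 B=1 C=4)
  9. pour(B -> A) -> (A=1 B=0 C=4)
Target reached → yes.

Answer: yes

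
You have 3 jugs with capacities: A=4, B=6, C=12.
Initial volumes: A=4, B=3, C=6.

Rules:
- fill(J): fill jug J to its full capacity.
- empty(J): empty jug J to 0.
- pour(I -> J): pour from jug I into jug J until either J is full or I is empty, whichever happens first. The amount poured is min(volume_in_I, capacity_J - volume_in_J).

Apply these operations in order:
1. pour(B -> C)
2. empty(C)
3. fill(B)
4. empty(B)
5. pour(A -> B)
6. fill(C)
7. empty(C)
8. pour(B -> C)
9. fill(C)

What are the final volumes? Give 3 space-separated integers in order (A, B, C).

Step 1: pour(B -> C) -> (A=4 B=0 C=9)
Step 2: empty(C) -> (A=4 B=0 C=0)
Step 3: fill(B) -> (A=4 B=6 C=0)
Step 4: empty(B) -> (A=4 B=0 C=0)
Step 5: pour(A -> B) -> (A=0 B=4 C=0)
Step 6: fill(C) -> (A=0 B=4 C=12)
Step 7: empty(C) -> (A=0 B=4 C=0)
Step 8: pour(B -> C) -> (A=0 B=0 C=4)
Step 9: fill(C) -> (A=0 B=0 C=12)

Answer: 0 0 12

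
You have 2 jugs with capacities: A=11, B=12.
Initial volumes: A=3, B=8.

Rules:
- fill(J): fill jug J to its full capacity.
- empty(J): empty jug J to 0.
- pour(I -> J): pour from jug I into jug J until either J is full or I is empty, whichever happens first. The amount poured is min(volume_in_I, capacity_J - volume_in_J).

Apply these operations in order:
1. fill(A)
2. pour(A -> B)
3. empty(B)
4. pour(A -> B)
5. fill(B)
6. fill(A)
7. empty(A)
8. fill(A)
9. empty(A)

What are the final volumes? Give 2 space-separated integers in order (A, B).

Step 1: fill(A) -> (A=11 B=8)
Step 2: pour(A -> B) -> (A=7 B=12)
Step 3: empty(B) -> (A=7 B=0)
Step 4: pour(A -> B) -> (A=0 B=7)
Step 5: fill(B) -> (A=0 B=12)
Step 6: fill(A) -> (A=11 B=12)
Step 7: empty(A) -> (A=0 B=12)
Step 8: fill(A) -> (A=11 B=12)
Step 9: empty(A) -> (A=0 B=12)

Answer: 0 12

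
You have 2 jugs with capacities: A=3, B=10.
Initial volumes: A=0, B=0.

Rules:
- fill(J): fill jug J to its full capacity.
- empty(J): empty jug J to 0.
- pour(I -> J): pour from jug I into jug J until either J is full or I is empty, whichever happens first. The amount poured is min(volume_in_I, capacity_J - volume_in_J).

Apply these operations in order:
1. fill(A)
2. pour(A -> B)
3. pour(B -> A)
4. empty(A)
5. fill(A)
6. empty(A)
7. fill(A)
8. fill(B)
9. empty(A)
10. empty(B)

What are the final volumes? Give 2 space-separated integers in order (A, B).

Answer: 0 0

Derivation:
Step 1: fill(A) -> (A=3 B=0)
Step 2: pour(A -> B) -> (A=0 B=3)
Step 3: pour(B -> A) -> (A=3 B=0)
Step 4: empty(A) -> (A=0 B=0)
Step 5: fill(A) -> (A=3 B=0)
Step 6: empty(A) -> (A=0 B=0)
Step 7: fill(A) -> (A=3 B=0)
Step 8: fill(B) -> (A=3 B=10)
Step 9: empty(A) -> (A=0 B=10)
Step 10: empty(B) -> (A=0 B=0)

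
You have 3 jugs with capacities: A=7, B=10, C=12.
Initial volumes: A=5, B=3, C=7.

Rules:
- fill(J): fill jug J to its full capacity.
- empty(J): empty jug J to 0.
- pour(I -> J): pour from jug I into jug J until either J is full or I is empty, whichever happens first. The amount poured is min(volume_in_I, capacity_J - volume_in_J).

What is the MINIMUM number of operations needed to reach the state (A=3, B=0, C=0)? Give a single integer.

Answer: 3

Derivation:
BFS from (A=5, B=3, C=7). One shortest path:
  1. empty(A) -> (A=0 B=3 C=7)
  2. empty(C) -> (A=0 B=3 C=0)
  3. pour(B -> A) -> (A=3 B=0 C=0)
Reached target in 3 moves.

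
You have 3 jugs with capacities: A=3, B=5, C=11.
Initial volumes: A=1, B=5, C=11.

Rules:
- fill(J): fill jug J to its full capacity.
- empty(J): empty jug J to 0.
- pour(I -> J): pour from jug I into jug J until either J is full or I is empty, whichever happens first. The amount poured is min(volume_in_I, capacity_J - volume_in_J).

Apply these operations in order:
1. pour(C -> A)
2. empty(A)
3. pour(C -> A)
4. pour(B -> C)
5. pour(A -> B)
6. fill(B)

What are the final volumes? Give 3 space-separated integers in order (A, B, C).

Step 1: pour(C -> A) -> (A=3 B=5 C=9)
Step 2: empty(A) -> (A=0 B=5 C=9)
Step 3: pour(C -> A) -> (A=3 B=5 C=6)
Step 4: pour(B -> C) -> (A=3 B=0 C=11)
Step 5: pour(A -> B) -> (A=0 B=3 C=11)
Step 6: fill(B) -> (A=0 B=5 C=11)

Answer: 0 5 11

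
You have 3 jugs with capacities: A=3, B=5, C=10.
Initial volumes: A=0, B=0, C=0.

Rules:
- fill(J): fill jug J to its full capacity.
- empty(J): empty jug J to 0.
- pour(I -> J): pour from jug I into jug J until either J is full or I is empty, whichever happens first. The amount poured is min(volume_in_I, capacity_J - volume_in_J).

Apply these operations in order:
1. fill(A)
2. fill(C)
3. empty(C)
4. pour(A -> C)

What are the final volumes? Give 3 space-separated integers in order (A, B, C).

Step 1: fill(A) -> (A=3 B=0 C=0)
Step 2: fill(C) -> (A=3 B=0 C=10)
Step 3: empty(C) -> (A=3 B=0 C=0)
Step 4: pour(A -> C) -> (A=0 B=0 C=3)

Answer: 0 0 3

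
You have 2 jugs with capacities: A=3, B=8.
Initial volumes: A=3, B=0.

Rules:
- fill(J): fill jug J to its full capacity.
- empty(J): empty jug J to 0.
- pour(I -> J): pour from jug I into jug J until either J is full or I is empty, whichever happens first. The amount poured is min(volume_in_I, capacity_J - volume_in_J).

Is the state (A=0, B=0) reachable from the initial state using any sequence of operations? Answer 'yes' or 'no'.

Answer: yes

Derivation:
BFS from (A=3, B=0):
  1. empty(A) -> (A=0 B=0)
Target reached → yes.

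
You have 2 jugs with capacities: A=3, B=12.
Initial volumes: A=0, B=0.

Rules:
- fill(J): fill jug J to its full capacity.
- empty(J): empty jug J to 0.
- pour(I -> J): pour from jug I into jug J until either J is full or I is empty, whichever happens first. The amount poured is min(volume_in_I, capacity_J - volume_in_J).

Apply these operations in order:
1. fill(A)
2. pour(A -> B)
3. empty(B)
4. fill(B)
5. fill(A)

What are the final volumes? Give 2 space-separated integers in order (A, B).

Step 1: fill(A) -> (A=3 B=0)
Step 2: pour(A -> B) -> (A=0 B=3)
Step 3: empty(B) -> (A=0 B=0)
Step 4: fill(B) -> (A=0 B=12)
Step 5: fill(A) -> (A=3 B=12)

Answer: 3 12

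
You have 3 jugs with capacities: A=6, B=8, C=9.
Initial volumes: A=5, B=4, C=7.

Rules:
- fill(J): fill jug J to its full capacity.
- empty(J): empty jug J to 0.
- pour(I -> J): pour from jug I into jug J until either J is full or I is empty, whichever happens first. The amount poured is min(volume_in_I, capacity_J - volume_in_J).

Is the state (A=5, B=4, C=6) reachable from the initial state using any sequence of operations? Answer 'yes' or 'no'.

Answer: no

Derivation:
BFS explored all 351 reachable states.
Reachable set includes: (0,0,0), (0,0,1), (0,0,2), (0,0,3), (0,0,4), (0,0,5), (0,0,6), (0,0,7), (0,0,8), (0,0,9), (0,1,0), (0,1,1) ...
Target (A=5, B=4, C=6) not in reachable set → no.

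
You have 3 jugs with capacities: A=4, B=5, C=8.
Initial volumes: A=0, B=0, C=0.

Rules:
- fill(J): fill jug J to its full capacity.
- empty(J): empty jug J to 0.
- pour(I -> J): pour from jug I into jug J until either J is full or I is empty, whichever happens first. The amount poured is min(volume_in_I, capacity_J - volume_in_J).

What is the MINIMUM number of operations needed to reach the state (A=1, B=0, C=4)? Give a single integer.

BFS from (A=0, B=0, C=0). One shortest path:
  1. fill(B) -> (A=0 B=5 C=0)
  2. pour(B -> A) -> (A=4 B=1 C=0)
  3. pour(A -> C) -> (A=0 B=1 C=4)
  4. pour(B -> A) -> (A=1 B=0 C=4)
Reached target in 4 moves.

Answer: 4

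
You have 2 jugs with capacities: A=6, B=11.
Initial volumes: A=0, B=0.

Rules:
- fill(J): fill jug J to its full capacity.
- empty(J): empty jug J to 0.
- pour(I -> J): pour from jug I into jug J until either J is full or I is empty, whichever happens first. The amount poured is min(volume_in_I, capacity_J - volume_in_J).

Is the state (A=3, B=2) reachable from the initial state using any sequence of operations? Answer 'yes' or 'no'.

Answer: no

Derivation:
BFS explored all 34 reachable states.
Reachable set includes: (0,0), (0,1), (0,2), (0,3), (0,4), (0,5), (0,6), (0,7), (0,8), (0,9), (0,10), (0,11) ...
Target (A=3, B=2) not in reachable set → no.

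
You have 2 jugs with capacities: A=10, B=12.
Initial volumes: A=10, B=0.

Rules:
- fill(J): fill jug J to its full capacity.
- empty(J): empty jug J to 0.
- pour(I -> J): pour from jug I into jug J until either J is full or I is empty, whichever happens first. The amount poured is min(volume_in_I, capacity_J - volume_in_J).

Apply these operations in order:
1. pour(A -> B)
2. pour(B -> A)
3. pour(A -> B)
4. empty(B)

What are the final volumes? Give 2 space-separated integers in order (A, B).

Step 1: pour(A -> B) -> (A=0 B=10)
Step 2: pour(B -> A) -> (A=10 B=0)
Step 3: pour(A -> B) -> (A=0 B=10)
Step 4: empty(B) -> (A=0 B=0)

Answer: 0 0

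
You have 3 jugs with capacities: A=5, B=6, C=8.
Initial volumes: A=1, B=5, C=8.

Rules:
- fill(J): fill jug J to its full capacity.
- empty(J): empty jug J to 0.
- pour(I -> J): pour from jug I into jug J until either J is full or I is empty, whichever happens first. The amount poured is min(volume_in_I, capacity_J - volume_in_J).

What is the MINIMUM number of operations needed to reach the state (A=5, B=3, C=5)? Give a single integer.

Answer: 6

Derivation:
BFS from (A=1, B=5, C=8). One shortest path:
  1. empty(A) -> (A=0 B=5 C=8)
  2. empty(B) -> (A=0 B=0 C=8)
  3. pour(C -> A) -> (A=5 B=0 C=3)
  4. pour(C -> B) -> (A=5 B=3 C=0)
  5. pour(A -> C) -> (A=0 B=3 C=5)
  6. fill(A) -> (A=5 B=3 C=5)
Reached target in 6 moves.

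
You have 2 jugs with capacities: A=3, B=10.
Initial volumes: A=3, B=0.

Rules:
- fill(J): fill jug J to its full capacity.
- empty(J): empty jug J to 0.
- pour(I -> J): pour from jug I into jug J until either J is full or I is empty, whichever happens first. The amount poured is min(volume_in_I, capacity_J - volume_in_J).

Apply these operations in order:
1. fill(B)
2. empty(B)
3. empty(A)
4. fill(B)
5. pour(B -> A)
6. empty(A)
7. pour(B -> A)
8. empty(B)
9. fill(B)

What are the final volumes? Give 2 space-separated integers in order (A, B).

Step 1: fill(B) -> (A=3 B=10)
Step 2: empty(B) -> (A=3 B=0)
Step 3: empty(A) -> (A=0 B=0)
Step 4: fill(B) -> (A=0 B=10)
Step 5: pour(B -> A) -> (A=3 B=7)
Step 6: empty(A) -> (A=0 B=7)
Step 7: pour(B -> A) -> (A=3 B=4)
Step 8: empty(B) -> (A=3 B=0)
Step 9: fill(B) -> (A=3 B=10)

Answer: 3 10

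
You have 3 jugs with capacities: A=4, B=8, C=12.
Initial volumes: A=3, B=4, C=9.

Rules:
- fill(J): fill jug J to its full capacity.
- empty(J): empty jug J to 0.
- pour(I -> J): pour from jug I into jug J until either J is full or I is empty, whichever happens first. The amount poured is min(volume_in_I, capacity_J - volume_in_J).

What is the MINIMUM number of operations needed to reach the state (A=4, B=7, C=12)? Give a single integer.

BFS from (A=3, B=4, C=9). One shortest path:
  1. fill(B) -> (A=3 B=8 C=9)
  2. fill(C) -> (A=3 B=8 C=12)
  3. pour(B -> A) -> (A=4 B=7 C=12)
Reached target in 3 moves.

Answer: 3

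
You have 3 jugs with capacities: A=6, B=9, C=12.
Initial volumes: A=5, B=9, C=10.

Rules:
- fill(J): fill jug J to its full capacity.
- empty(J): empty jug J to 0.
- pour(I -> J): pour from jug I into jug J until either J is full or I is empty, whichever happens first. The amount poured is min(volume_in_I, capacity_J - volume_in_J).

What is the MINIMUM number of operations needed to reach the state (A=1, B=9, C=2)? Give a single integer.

Answer: 7

Derivation:
BFS from (A=5, B=9, C=10). One shortest path:
  1. pour(B -> A) -> (A=6 B=8 C=10)
  2. pour(A -> C) -> (A=4 B=8 C=12)
  3. empty(C) -> (A=4 B=8 C=0)
  4. pour(B -> C) -> (A=4 B=0 C=8)
  5. pour(A -> B) -> (A=0 B=4 C=8)
  6. pour(C -> A) -> (A=6 B=4 C=2)
  7. pour(A -> B) -> (A=1 B=9 C=2)
Reached target in 7 moves.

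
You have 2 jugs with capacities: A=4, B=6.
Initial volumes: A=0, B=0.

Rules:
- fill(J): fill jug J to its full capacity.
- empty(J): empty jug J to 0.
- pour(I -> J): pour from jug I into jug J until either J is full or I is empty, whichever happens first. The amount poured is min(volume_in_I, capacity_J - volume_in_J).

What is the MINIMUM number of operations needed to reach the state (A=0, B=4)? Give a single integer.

Answer: 2

Derivation:
BFS from (A=0, B=0). One shortest path:
  1. fill(A) -> (A=4 B=0)
  2. pour(A -> B) -> (A=0 B=4)
Reached target in 2 moves.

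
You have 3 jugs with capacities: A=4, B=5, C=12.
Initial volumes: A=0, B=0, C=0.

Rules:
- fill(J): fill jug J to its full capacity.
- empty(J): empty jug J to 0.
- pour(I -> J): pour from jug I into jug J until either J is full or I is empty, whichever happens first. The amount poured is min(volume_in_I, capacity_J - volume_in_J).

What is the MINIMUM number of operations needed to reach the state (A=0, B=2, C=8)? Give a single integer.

BFS from (A=0, B=0, C=0). One shortest path:
  1. fill(B) -> (A=0 B=5 C=0)
  2. pour(B -> A) -> (A=4 B=1 C=0)
  3. pour(A -> C) -> (A=0 B=1 C=4)
  4. pour(B -> A) -> (A=1 B=0 C=4)
  5. fill(B) -> (A=1 B=5 C=4)
  6. pour(B -> A) -> (A=4 B=2 C=4)
  7. pour(A -> C) -> (A=0 B=2 C=8)
Reached target in 7 moves.

Answer: 7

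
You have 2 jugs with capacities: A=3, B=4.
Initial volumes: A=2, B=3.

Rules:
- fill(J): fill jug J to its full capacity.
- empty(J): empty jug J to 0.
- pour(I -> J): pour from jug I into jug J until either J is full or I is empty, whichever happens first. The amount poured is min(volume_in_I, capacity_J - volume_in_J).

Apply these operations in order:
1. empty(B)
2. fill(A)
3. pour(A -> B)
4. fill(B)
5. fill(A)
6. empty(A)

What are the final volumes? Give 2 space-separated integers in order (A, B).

Answer: 0 4

Derivation:
Step 1: empty(B) -> (A=2 B=0)
Step 2: fill(A) -> (A=3 B=0)
Step 3: pour(A -> B) -> (A=0 B=3)
Step 4: fill(B) -> (A=0 B=4)
Step 5: fill(A) -> (A=3 B=4)
Step 6: empty(A) -> (A=0 B=4)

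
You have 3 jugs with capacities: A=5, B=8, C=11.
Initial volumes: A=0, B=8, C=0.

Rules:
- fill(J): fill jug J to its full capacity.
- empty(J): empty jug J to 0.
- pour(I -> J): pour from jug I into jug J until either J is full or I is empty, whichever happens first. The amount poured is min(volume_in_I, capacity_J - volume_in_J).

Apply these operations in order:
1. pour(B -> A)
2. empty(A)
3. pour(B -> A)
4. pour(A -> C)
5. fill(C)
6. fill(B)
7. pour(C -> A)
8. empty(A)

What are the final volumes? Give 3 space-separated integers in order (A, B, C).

Step 1: pour(B -> A) -> (A=5 B=3 C=0)
Step 2: empty(A) -> (A=0 B=3 C=0)
Step 3: pour(B -> A) -> (A=3 B=0 C=0)
Step 4: pour(A -> C) -> (A=0 B=0 C=3)
Step 5: fill(C) -> (A=0 B=0 C=11)
Step 6: fill(B) -> (A=0 B=8 C=11)
Step 7: pour(C -> A) -> (A=5 B=8 C=6)
Step 8: empty(A) -> (A=0 B=8 C=6)

Answer: 0 8 6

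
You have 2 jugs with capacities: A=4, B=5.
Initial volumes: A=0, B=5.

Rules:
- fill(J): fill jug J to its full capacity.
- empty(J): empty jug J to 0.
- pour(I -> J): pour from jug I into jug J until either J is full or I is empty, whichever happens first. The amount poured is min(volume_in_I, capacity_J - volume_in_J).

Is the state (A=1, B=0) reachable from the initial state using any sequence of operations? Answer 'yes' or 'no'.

Answer: yes

Derivation:
BFS from (A=0, B=5):
  1. pour(B -> A) -> (A=4 B=1)
  2. empty(A) -> (A=0 B=1)
  3. pour(B -> A) -> (A=1 B=0)
Target reached → yes.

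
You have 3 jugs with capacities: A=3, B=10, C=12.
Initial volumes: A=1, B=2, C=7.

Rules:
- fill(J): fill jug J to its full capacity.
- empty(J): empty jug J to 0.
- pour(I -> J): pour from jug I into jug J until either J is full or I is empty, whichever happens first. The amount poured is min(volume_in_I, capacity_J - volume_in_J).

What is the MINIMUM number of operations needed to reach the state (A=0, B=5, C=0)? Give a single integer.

Answer: 3

Derivation:
BFS from (A=1, B=2, C=7). One shortest path:
  1. fill(A) -> (A=3 B=2 C=7)
  2. empty(C) -> (A=3 B=2 C=0)
  3. pour(A -> B) -> (A=0 B=5 C=0)
Reached target in 3 moves.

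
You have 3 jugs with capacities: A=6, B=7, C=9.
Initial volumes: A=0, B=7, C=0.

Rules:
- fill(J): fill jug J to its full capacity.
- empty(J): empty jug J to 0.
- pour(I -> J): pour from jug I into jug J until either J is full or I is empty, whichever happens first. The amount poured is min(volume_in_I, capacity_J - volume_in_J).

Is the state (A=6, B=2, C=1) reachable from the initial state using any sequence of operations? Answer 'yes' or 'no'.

Answer: yes

Derivation:
BFS from (A=0, B=7, C=0):
  1. empty(B) -> (A=0 B=0 C=0)
  2. fill(C) -> (A=0 B=0 C=9)
  3. pour(C -> B) -> (A=0 B=7 C=2)
  4. pour(C -> A) -> (A=2 B=7 C=0)
  5. pour(B -> C) -> (A=2 B=0 C=7)
  6. pour(A -> B) -> (A=0 B=2 C=7)
  7. pour(C -> A) -> (A=6 B=2 C=1)
Target reached → yes.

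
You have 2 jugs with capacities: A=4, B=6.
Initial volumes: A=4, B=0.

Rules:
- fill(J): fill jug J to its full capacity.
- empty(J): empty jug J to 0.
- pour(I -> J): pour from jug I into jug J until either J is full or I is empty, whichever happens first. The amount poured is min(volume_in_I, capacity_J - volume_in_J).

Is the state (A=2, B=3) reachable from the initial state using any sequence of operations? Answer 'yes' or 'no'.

BFS explored all 10 reachable states.
Reachable set includes: (0,0), (0,2), (0,4), (0,6), (2,0), (2,6), (4,0), (4,2), (4,4), (4,6)
Target (A=2, B=3) not in reachable set → no.

Answer: no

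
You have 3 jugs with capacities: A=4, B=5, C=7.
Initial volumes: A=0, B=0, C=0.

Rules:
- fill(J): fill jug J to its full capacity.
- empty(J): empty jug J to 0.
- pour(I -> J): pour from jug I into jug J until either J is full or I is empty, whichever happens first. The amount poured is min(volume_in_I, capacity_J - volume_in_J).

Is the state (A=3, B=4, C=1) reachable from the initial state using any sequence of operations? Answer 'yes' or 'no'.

BFS explored all 168 reachable states.
Reachable set includes: (0,0,0), (0,0,1), (0,0,2), (0,0,3), (0,0,4), (0,0,5), (0,0,6), (0,0,7), (0,1,0), (0,1,1), (0,1,2), (0,1,3) ...
Target (A=3, B=4, C=1) not in reachable set → no.

Answer: no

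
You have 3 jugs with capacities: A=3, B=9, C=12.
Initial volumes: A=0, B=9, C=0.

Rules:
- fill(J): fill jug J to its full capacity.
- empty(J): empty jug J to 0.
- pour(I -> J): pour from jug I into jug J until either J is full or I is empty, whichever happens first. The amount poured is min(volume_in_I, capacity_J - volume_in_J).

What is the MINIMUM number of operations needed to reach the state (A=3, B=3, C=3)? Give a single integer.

BFS from (A=0, B=9, C=0). One shortest path:
  1. pour(B -> A) -> (A=3 B=6 C=0)
  2. pour(A -> C) -> (A=0 B=6 C=3)
  3. pour(B -> A) -> (A=3 B=3 C=3)
Reached target in 3 moves.

Answer: 3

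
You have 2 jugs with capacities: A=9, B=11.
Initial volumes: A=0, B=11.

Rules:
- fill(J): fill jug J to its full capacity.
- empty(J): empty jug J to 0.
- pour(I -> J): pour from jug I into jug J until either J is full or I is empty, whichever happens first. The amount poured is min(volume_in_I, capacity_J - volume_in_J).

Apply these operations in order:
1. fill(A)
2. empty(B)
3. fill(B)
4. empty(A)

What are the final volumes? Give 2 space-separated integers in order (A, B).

Answer: 0 11

Derivation:
Step 1: fill(A) -> (A=9 B=11)
Step 2: empty(B) -> (A=9 B=0)
Step 3: fill(B) -> (A=9 B=11)
Step 4: empty(A) -> (A=0 B=11)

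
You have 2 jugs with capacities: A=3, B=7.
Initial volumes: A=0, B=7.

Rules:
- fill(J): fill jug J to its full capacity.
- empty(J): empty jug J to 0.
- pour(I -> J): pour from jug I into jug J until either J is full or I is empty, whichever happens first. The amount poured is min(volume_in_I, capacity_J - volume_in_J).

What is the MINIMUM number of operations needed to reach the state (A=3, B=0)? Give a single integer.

Answer: 2

Derivation:
BFS from (A=0, B=7). One shortest path:
  1. fill(A) -> (A=3 B=7)
  2. empty(B) -> (A=3 B=0)
Reached target in 2 moves.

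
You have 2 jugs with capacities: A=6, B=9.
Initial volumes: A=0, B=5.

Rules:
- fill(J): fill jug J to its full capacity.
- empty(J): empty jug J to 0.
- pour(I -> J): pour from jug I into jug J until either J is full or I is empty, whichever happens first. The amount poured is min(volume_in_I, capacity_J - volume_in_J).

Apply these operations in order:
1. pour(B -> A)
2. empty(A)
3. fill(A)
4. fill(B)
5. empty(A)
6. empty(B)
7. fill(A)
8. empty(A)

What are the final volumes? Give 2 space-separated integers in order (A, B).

Step 1: pour(B -> A) -> (A=5 B=0)
Step 2: empty(A) -> (A=0 B=0)
Step 3: fill(A) -> (A=6 B=0)
Step 4: fill(B) -> (A=6 B=9)
Step 5: empty(A) -> (A=0 B=9)
Step 6: empty(B) -> (A=0 B=0)
Step 7: fill(A) -> (A=6 B=0)
Step 8: empty(A) -> (A=0 B=0)

Answer: 0 0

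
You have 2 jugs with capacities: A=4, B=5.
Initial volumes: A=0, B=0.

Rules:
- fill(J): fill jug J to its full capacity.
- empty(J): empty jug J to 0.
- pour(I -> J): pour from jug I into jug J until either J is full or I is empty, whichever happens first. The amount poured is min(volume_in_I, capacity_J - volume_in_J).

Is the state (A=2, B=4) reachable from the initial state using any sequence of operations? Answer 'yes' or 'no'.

Answer: no

Derivation:
BFS explored all 18 reachable states.
Reachable set includes: (0,0), (0,1), (0,2), (0,3), (0,4), (0,5), (1,0), (1,5), (2,0), (2,5), (3,0), (3,5) ...
Target (A=2, B=4) not in reachable set → no.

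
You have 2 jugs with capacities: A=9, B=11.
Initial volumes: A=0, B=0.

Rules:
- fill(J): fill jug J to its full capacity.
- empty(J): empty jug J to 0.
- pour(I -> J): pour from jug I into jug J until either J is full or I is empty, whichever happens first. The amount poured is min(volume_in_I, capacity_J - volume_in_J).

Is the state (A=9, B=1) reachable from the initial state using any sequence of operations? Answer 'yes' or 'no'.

BFS from (A=0, B=0):
  1. fill(A) -> (A=9 B=0)
  2. pour(A -> B) -> (A=0 B=9)
  3. fill(A) -> (A=9 B=9)
  4. pour(A -> B) -> (A=7 B=11)
  5. empty(B) -> (A=7 B=0)
  6. pour(A -> B) -> (A=0 B=7)
  7. fill(A) -> (A=9 B=7)
  8. pour(A -> B) -> (A=5 B=11)
  9. empty(B) -> (A=5 B=0)
  10. pour(A -> B) -> (A=0 B=5)
  11. fill(A) -> (A=9 B=5)
  12. pour(A -> B) -> (A=3 B=11)
  13. empty(B) -> (A=3 B=0)
  14. pour(A -> B) -> (A=0 B=3)
  15. fill(A) -> (A=9 B=3)
  16. pour(A -> B) -> (A=1 B=11)
  17. empty(B) -> (A=1 B=0)
  18. pour(A -> B) -> (A=0 B=1)
  19. fill(A) -> (A=9 B=1)
Target reached → yes.

Answer: yes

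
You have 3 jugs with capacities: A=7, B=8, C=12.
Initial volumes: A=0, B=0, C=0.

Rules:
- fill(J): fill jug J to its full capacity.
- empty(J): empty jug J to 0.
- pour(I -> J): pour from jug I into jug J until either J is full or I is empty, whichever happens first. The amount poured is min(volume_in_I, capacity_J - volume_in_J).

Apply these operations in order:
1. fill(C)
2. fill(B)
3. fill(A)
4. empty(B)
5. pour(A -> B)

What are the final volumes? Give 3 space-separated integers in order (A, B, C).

Step 1: fill(C) -> (A=0 B=0 C=12)
Step 2: fill(B) -> (A=0 B=8 C=12)
Step 3: fill(A) -> (A=7 B=8 C=12)
Step 4: empty(B) -> (A=7 B=0 C=12)
Step 5: pour(A -> B) -> (A=0 B=7 C=12)

Answer: 0 7 12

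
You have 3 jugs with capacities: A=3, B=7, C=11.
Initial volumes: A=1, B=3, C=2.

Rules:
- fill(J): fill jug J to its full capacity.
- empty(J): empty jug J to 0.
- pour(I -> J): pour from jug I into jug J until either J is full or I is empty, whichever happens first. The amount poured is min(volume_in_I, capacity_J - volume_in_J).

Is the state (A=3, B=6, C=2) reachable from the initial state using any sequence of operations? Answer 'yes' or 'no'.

BFS from (A=1, B=3, C=2):
  1. fill(A) -> (A=3 B=3 C=2)
  2. pour(A -> B) -> (A=0 B=6 C=2)
  3. fill(A) -> (A=3 B=6 C=2)
Target reached → yes.

Answer: yes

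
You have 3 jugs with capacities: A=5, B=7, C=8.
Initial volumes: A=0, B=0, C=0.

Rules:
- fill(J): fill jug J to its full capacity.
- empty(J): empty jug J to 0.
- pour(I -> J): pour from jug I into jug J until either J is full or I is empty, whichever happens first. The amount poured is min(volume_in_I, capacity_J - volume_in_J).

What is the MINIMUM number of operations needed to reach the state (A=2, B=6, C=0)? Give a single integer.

Answer: 6

Derivation:
BFS from (A=0, B=0, C=0). One shortest path:
  1. fill(C) -> (A=0 B=0 C=8)
  2. pour(C -> B) -> (A=0 B=7 C=1)
  3. pour(B -> A) -> (A=5 B=2 C=1)
  4. pour(A -> C) -> (A=0 B=2 C=6)
  5. pour(B -> A) -> (A=2 B=0 C=6)
  6. pour(C -> B) -> (A=2 B=6 C=0)
Reached target in 6 moves.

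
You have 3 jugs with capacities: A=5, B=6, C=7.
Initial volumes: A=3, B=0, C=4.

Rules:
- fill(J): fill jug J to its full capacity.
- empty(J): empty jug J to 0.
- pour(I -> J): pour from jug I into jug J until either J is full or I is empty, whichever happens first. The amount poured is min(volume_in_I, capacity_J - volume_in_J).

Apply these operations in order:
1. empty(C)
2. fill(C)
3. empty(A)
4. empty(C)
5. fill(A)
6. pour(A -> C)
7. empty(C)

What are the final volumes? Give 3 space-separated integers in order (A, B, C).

Step 1: empty(C) -> (A=3 B=0 C=0)
Step 2: fill(C) -> (A=3 B=0 C=7)
Step 3: empty(A) -> (A=0 B=0 C=7)
Step 4: empty(C) -> (A=0 B=0 C=0)
Step 5: fill(A) -> (A=5 B=0 C=0)
Step 6: pour(A -> C) -> (A=0 B=0 C=5)
Step 7: empty(C) -> (A=0 B=0 C=0)

Answer: 0 0 0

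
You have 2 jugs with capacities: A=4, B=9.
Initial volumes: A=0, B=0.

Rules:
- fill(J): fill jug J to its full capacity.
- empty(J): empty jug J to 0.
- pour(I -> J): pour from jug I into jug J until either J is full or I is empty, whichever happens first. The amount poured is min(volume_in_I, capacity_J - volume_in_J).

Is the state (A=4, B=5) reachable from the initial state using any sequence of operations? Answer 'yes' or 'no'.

BFS from (A=0, B=0):
  1. fill(B) -> (A=0 B=9)
  2. pour(B -> A) -> (A=4 B=5)
Target reached → yes.

Answer: yes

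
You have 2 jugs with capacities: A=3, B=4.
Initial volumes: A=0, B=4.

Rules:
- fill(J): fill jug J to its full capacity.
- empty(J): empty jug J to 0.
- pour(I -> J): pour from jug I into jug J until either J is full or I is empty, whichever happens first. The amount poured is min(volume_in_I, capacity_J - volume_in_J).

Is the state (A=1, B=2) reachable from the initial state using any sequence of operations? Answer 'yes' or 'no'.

BFS explored all 14 reachable states.
Reachable set includes: (0,0), (0,1), (0,2), (0,3), (0,4), (1,0), (1,4), (2,0), (2,4), (3,0), (3,1), (3,2) ...
Target (A=1, B=2) not in reachable set → no.

Answer: no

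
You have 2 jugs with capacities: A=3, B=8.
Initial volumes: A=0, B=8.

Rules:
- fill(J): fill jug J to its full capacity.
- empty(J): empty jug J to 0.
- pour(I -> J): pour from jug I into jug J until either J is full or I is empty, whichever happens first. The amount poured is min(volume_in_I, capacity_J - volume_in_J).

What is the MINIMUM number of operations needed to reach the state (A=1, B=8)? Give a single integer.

BFS from (A=0, B=8). One shortest path:
  1. fill(A) -> (A=3 B=8)
  2. empty(B) -> (A=3 B=0)
  3. pour(A -> B) -> (A=0 B=3)
  4. fill(A) -> (A=3 B=3)
  5. pour(A -> B) -> (A=0 B=6)
  6. fill(A) -> (A=3 B=6)
  7. pour(A -> B) -> (A=1 B=8)
Reached target in 7 moves.

Answer: 7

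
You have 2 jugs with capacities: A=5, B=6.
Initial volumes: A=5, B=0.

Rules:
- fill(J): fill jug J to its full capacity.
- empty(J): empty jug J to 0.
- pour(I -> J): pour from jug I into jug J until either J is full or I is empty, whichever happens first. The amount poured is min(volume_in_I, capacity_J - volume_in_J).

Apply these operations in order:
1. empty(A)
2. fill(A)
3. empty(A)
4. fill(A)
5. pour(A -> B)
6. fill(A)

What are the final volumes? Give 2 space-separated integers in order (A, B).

Step 1: empty(A) -> (A=0 B=0)
Step 2: fill(A) -> (A=5 B=0)
Step 3: empty(A) -> (A=0 B=0)
Step 4: fill(A) -> (A=5 B=0)
Step 5: pour(A -> B) -> (A=0 B=5)
Step 6: fill(A) -> (A=5 B=5)

Answer: 5 5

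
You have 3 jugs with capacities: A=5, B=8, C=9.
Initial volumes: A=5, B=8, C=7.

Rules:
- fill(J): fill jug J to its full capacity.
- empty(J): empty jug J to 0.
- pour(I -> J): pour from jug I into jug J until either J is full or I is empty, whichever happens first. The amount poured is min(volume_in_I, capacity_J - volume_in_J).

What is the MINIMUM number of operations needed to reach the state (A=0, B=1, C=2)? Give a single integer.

BFS from (A=5, B=8, C=7). One shortest path:
  1. empty(B) -> (A=5 B=0 C=7)
  2. pour(A -> B) -> (A=0 B=5 C=7)
  3. pour(C -> A) -> (A=5 B=5 C=2)
  4. pour(A -> B) -> (A=2 B=8 C=2)
  5. pour(B -> C) -> (A=2 B=1 C=9)
  6. empty(C) -> (A=2 B=1 C=0)
  7. pour(A -> C) -> (A=0 B=1 C=2)
Reached target in 7 moves.

Answer: 7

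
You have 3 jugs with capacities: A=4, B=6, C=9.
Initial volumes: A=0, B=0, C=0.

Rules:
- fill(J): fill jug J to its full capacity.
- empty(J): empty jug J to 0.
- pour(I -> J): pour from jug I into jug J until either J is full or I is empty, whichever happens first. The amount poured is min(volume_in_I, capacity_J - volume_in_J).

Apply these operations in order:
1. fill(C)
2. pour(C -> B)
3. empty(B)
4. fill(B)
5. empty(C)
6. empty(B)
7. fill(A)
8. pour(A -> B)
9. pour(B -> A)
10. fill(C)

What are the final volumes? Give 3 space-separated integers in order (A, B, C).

Step 1: fill(C) -> (A=0 B=0 C=9)
Step 2: pour(C -> B) -> (A=0 B=6 C=3)
Step 3: empty(B) -> (A=0 B=0 C=3)
Step 4: fill(B) -> (A=0 B=6 C=3)
Step 5: empty(C) -> (A=0 B=6 C=0)
Step 6: empty(B) -> (A=0 B=0 C=0)
Step 7: fill(A) -> (A=4 B=0 C=0)
Step 8: pour(A -> B) -> (A=0 B=4 C=0)
Step 9: pour(B -> A) -> (A=4 B=0 C=0)
Step 10: fill(C) -> (A=4 B=0 C=9)

Answer: 4 0 9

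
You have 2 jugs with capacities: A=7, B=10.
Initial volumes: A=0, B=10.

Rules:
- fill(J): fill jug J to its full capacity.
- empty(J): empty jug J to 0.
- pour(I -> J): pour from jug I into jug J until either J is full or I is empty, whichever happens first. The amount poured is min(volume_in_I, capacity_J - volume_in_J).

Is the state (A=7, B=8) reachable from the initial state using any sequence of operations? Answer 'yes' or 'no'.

Answer: yes

Derivation:
BFS from (A=0, B=10):
  1. fill(A) -> (A=7 B=10)
  2. empty(B) -> (A=7 B=0)
  3. pour(A -> B) -> (A=0 B=7)
  4. fill(A) -> (A=7 B=7)
  5. pour(A -> B) -> (A=4 B=10)
  6. empty(B) -> (A=4 B=0)
  7. pour(A -> B) -> (A=0 B=4)
  8. fill(A) -> (A=7 B=4)
  9. pour(A -> B) -> (A=1 B=10)
  10. empty(B) -> (A=1 B=0)
  11. pour(A -> B) -> (A=0 B=1)
  12. fill(A) -> (A=7 B=1)
  13. pour(A -> B) -> (A=0 B=8)
  14. fill(A) -> (A=7 B=8)
Target reached → yes.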